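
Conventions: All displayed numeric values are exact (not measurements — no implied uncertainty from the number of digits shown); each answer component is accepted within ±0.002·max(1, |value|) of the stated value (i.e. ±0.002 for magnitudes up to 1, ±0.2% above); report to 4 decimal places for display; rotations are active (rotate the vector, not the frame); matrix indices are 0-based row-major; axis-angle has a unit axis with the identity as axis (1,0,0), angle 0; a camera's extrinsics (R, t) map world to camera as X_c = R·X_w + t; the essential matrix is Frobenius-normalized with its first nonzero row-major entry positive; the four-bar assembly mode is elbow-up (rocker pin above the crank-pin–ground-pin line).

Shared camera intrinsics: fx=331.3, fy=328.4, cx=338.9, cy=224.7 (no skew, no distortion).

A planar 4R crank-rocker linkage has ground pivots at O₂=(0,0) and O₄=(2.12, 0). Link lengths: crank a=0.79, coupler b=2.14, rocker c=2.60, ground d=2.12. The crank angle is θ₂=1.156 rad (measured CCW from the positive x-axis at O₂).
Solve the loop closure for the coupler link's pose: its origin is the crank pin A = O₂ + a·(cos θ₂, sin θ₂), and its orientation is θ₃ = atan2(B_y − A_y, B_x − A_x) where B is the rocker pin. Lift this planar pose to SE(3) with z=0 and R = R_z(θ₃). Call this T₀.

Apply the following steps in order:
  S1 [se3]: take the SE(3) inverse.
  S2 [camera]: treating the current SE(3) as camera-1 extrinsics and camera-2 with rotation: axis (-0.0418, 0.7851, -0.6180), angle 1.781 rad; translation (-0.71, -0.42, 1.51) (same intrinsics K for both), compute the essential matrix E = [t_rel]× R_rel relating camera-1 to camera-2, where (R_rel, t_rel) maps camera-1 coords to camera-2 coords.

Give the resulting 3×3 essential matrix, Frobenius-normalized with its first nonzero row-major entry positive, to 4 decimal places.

matrix = [0.1042 -0.5694 0.2950; -0.0326 0.3773 0.5693; 0.0372 -0.1457 0.2962]

source (fourbar_fk): coupler pose = R=[0.5430 -0.8398 0.0000; 0.8398 0.5430 0.0000; 0.0000 0.0000 1.0000], t=(0.3184, 0.7230, 0.0000)
after S1 (invert_se3): R=[0.5430 0.8398 0.0000; -0.8398 0.5430 -0.0000; 0.0000 0.0000 1.0000], t=(-0.7800, -0.1252, 0.0000)
after S2 (essential): [0.1042 -0.5694 0.2950; -0.0326 0.3773 0.5693; 0.0372 -0.1457 0.2962]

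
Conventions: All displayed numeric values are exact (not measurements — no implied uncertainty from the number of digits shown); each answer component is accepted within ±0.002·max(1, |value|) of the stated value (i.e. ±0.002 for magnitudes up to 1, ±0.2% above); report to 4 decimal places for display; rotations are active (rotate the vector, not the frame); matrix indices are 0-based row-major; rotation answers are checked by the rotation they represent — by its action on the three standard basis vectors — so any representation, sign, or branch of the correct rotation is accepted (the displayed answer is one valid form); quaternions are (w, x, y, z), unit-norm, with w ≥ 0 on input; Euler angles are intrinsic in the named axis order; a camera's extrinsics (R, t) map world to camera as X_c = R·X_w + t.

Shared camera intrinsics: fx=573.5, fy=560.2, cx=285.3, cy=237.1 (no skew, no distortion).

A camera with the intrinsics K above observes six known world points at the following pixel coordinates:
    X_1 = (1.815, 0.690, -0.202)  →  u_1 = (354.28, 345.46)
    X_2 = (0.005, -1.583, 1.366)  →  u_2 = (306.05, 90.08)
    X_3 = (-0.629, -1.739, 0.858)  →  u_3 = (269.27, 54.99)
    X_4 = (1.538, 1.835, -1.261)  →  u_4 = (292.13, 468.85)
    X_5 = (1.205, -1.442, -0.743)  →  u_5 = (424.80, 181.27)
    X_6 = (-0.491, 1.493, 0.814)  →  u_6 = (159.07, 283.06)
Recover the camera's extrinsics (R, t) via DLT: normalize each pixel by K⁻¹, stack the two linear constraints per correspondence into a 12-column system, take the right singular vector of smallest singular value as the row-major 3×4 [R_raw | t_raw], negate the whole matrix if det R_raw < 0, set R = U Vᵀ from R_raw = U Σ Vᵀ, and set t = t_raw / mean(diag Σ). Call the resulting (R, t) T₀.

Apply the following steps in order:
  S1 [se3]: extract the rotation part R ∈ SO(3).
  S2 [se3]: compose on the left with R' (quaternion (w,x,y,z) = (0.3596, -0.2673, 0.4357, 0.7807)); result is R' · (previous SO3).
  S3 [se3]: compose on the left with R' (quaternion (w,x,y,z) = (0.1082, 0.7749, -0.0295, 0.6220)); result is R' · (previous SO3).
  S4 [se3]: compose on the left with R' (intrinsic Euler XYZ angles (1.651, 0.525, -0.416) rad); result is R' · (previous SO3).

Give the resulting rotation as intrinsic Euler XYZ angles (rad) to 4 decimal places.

source (pnp_recover): camera pose = R=[0.8707 -0.4887 -0.0549; 0.4456 0.8313 -0.3321; 0.2080 0.2647 0.9416], t=(-0.4400, -0.1400, 6.4002)
after S1 (rot_of_se3): [0.8707 -0.4887 -0.0549; 0.4456 0.8313 -0.3321; 0.2080 0.2647 0.9416]
after S2 (compose_so3): [-0.8968 -0.3954 0.1988; 0.3063 -0.2304 0.9236; -0.3194 0.8892 0.3277]
after S3 (compose_so3): [-0.5624 0.8043 0.1919; -0.3130 0.0077 -0.9497; -0.7653 -0.5942 0.2474]
after S4 (compose_so3): [-0.9382 0.3415 -0.0562; 0.3447 0.9071 -0.2417; -0.0315 -0.2461 -0.9687]

rotation (euler_xyz) = (2.8971, -0.0562, -2.7925)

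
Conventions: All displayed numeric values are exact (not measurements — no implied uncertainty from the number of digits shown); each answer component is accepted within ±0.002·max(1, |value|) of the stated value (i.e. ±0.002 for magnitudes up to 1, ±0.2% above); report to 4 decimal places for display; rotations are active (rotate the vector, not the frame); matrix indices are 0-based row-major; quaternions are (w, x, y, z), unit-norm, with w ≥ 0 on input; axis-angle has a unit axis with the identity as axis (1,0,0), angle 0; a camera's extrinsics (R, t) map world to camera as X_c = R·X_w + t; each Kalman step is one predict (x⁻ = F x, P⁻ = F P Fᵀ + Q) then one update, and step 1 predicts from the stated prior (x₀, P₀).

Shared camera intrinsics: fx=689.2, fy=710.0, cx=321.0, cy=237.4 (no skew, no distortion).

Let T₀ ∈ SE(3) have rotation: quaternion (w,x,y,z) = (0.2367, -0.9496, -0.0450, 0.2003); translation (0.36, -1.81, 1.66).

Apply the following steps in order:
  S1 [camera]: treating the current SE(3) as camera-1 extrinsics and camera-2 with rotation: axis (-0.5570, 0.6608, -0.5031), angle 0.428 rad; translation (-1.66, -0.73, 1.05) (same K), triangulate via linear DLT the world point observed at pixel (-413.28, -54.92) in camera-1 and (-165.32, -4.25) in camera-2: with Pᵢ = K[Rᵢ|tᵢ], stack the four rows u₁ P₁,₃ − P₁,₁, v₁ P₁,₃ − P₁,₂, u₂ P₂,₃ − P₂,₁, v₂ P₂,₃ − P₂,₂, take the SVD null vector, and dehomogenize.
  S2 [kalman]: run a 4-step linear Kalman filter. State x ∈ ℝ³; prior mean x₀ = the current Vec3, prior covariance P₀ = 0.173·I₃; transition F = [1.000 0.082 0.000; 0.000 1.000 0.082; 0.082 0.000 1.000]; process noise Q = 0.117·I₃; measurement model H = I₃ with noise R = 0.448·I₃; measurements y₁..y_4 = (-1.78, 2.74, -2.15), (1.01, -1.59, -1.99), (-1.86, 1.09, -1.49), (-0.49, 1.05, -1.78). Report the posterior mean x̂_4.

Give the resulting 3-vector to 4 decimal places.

after S1 (triangulate): (-0.9070, -0.9200, 1.6732)
after S2 (kf_track): (-0.7791, 0.4749, -1.3753)

result = (-0.7791, 0.4749, -1.3753)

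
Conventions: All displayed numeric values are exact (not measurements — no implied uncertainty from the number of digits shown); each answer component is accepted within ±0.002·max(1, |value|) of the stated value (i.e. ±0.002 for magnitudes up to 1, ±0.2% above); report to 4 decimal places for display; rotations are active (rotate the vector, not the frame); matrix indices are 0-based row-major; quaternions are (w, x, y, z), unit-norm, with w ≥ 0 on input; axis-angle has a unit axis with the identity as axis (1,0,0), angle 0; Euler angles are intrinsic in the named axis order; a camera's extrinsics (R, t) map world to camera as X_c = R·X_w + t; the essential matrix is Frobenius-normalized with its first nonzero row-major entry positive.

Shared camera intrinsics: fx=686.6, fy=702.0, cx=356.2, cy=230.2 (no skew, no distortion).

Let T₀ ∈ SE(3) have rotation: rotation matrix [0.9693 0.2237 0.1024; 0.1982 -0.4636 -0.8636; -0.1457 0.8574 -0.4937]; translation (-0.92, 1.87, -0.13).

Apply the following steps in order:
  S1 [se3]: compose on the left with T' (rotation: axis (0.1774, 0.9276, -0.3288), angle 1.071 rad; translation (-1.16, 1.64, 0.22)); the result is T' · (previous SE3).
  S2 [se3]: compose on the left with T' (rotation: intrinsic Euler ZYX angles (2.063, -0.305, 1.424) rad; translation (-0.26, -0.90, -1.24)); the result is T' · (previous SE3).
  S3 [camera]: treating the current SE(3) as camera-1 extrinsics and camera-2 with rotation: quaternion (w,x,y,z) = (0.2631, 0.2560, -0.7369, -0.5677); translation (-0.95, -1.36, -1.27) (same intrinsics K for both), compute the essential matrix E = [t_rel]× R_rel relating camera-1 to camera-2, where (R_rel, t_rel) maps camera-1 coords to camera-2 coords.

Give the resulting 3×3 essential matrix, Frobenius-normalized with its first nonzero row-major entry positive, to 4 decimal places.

after S1 (compose_se3): R=[0.4404 0.6093 -0.6594; 0.0330 -0.7449 -0.6663; -0.8972 0.2717 -0.3482], t=(-1.0180, 3.6016, 0.9215)
after S2 (compose_se3): R=[-0.9989 -0.0407 -0.0212; -0.0254 0.8752 -0.4831; 0.0382 -0.4820 -0.8753], t=(1.0627, -2.5525, 1.9813)
after S3 (essential): [0.2531 0.1437 -0.3793; -0.2531 -0.6157 -0.1170; 0.1841 -0.1230 -0.5152]

matrix = [0.2531 0.1437 -0.3793; -0.2531 -0.6157 -0.1170; 0.1841 -0.1230 -0.5152]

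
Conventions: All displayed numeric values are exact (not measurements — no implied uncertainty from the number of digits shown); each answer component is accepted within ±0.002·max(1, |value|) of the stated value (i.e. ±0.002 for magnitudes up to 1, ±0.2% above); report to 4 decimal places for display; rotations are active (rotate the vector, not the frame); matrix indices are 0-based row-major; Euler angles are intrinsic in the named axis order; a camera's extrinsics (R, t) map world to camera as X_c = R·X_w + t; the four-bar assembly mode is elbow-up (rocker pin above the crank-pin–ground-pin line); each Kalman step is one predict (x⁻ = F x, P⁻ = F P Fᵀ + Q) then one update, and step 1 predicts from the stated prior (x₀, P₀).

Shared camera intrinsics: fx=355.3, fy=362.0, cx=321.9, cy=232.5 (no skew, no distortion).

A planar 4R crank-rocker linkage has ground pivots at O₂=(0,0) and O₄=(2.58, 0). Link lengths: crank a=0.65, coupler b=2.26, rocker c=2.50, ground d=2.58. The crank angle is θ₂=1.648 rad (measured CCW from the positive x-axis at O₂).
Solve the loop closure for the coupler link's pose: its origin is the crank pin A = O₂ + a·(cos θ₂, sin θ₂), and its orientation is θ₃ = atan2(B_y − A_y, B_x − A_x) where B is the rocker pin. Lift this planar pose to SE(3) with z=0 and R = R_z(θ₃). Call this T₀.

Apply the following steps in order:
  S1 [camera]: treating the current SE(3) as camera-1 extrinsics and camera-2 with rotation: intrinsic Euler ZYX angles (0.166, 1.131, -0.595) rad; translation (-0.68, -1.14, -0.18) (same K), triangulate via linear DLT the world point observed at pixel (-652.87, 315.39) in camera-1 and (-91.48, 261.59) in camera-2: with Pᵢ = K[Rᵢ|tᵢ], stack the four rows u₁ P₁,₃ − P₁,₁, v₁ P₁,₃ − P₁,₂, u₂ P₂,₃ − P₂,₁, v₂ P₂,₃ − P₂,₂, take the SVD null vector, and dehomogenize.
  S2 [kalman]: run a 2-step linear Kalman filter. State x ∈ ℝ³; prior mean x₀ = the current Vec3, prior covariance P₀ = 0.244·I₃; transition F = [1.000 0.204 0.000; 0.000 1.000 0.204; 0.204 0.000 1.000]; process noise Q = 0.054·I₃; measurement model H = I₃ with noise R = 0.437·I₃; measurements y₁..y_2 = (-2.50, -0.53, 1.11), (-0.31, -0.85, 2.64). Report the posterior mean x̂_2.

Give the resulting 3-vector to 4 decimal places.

result = (-1.2740, 0.3385, 1.0548)

source (fourbar_fk): coupler pose = R=[0.6977 -0.7164 0.0000; 0.7164 0.6977 0.0000; 0.0000 0.0000 1.0000], t=(-0.0501, 0.6481, 0.0000)
after S1 (triangulate): (-1.7915, 1.1663, 0.7784)
after S2 (kf_track): (-1.2740, 0.3385, 1.0548)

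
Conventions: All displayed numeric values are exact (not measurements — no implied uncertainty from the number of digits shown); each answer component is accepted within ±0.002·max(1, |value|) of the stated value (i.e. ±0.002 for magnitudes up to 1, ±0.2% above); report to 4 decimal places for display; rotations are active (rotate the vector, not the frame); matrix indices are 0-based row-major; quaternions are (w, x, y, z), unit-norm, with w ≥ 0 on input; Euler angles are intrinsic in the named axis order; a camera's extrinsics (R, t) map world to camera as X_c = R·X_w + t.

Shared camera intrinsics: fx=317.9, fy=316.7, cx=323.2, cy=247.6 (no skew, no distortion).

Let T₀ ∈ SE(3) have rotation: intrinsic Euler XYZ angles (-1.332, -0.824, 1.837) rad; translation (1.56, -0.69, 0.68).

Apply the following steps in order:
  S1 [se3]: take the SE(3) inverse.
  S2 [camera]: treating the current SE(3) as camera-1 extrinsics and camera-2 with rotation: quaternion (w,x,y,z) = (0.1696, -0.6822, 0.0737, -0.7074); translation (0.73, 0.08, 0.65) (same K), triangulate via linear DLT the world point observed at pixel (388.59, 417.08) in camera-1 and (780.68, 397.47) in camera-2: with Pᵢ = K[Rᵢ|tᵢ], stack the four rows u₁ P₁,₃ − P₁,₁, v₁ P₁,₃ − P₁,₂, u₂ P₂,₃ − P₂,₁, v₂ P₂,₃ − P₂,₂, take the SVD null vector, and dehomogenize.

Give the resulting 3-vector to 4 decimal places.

result = (0.1447, -0.3531, 0.6871)

after S1 (invert_se3): R=[-0.1787 0.0406 -0.9831; -0.6554 -0.7502 0.0881; -0.7339 0.6600 0.1607], t=(0.9753, 0.4448, 1.4910)
after S2 (triangulate): (0.1447, -0.3531, 0.6871)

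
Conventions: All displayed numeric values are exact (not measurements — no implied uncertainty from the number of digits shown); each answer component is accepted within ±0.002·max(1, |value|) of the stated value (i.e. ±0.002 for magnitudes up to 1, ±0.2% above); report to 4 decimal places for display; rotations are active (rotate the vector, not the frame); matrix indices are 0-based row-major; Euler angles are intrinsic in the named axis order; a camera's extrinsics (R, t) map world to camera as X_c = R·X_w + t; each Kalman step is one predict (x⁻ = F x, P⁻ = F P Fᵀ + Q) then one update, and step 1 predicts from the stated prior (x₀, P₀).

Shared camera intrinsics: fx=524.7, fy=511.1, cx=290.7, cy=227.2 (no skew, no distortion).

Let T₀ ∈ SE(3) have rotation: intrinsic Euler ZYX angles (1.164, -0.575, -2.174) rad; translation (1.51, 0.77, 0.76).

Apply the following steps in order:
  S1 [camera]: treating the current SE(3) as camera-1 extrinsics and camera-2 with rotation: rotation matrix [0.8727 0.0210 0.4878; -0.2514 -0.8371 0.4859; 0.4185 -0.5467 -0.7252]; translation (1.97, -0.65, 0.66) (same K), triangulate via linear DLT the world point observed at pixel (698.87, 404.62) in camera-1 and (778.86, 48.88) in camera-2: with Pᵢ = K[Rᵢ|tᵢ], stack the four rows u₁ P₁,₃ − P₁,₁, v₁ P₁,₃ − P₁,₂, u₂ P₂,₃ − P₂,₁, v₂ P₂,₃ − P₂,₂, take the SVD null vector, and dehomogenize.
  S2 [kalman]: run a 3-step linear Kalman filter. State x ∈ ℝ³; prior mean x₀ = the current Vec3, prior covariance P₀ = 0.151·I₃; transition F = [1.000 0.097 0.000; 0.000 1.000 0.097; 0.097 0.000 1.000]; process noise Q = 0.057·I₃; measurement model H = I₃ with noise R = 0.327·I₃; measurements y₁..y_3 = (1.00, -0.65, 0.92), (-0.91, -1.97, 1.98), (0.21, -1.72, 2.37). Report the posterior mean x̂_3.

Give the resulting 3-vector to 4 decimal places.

after S1 (triangulate): (1.7920, -0.9293, -1.4881)
after S2 (kf_track): (0.4036, -1.3831, 1.1413)

result = (0.4036, -1.3831, 1.1413)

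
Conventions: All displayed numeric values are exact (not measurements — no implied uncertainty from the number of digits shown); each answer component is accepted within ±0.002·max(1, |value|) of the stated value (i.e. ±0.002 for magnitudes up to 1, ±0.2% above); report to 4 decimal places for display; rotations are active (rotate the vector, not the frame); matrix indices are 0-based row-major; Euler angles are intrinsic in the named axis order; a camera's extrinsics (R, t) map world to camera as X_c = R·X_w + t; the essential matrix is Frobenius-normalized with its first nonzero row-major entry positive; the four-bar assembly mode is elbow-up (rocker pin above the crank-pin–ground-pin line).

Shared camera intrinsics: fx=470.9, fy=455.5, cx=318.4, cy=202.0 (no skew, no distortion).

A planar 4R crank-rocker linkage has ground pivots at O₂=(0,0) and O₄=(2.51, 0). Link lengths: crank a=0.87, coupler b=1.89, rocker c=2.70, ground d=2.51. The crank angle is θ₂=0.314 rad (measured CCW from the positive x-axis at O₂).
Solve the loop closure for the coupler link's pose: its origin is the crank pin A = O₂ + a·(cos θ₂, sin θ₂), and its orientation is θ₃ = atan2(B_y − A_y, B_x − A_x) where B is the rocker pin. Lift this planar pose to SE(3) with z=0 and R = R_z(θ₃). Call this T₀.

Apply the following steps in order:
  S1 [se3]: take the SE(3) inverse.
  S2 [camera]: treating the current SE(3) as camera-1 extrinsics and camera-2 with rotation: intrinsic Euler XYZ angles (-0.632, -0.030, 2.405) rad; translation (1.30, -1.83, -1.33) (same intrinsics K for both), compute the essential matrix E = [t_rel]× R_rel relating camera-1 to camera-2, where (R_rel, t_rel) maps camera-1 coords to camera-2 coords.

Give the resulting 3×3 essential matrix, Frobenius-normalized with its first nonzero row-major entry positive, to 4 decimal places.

source (fourbar_fk): coupler pose = R=[0.0315 -0.9995 0.0000; 0.9995 0.0315 0.0000; 0.0000 0.0000 1.0000], t=(0.8275, 0.2687, 0.0000)
after S1 (invert_se3): R=[0.0315 0.9995 0.0000; -0.9995 0.0315 -0.0000; 0.0000 0.0000 1.0000], t=(-0.2947, 0.8186, 0.0000)
after S2 (essential): [0.4877 0.4755 0.1044; -0.2741 0.4186 0.1132; 0.4319 -0.2630 -0.0790]

matrix = [0.4877 0.4755 0.1044; -0.2741 0.4186 0.1132; 0.4319 -0.2630 -0.0790]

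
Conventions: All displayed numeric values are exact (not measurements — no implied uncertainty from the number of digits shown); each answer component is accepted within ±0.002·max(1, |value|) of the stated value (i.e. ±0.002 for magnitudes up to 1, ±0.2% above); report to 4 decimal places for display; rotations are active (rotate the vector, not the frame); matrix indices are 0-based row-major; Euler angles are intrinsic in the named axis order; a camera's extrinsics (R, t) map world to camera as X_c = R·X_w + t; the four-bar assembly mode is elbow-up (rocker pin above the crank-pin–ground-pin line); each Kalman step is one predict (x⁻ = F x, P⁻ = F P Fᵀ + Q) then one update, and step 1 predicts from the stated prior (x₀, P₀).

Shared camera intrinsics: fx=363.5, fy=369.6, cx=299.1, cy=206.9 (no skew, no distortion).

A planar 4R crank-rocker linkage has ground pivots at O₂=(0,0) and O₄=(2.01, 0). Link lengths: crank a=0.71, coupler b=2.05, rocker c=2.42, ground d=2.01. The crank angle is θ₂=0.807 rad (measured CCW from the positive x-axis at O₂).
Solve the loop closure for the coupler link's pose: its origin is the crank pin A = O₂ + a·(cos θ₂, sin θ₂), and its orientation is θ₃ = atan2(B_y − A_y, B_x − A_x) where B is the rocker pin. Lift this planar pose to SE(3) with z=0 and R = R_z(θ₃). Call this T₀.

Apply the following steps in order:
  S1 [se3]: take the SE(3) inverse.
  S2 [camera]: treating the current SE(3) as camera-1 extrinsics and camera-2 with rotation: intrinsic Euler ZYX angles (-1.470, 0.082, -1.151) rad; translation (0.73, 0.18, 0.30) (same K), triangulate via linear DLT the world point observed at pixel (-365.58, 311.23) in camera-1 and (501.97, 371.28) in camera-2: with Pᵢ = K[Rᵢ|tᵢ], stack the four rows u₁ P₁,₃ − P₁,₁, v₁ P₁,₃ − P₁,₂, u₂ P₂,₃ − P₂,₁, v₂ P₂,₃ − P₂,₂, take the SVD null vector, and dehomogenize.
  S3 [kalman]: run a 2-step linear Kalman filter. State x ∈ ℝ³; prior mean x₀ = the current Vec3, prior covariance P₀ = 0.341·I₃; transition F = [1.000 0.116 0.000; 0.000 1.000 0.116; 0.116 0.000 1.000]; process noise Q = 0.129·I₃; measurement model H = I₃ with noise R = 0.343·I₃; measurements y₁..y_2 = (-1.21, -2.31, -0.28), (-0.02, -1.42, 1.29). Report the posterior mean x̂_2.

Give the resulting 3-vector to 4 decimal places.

source (fourbar_fk): coupler pose = R=[0.4488 -0.8936 0.0000; 0.8936 0.4488 0.0000; 0.0000 0.0000 1.0000], t=(0.4911, 0.5128, 0.0000)
after S1 (invert_se3): R=[0.4488 0.8936 0.0000; -0.8936 0.4488 -0.0000; 0.0000 0.0000 1.0000], t=(-0.6786, 0.2087, 0.0000)
after S2 (triangulate): (-0.9174, -1.4661, 1.3128)
after S3 (kf_track): (-0.7047, -1.6011, 0.7673)

result = (-0.7047, -1.6011, 0.7673)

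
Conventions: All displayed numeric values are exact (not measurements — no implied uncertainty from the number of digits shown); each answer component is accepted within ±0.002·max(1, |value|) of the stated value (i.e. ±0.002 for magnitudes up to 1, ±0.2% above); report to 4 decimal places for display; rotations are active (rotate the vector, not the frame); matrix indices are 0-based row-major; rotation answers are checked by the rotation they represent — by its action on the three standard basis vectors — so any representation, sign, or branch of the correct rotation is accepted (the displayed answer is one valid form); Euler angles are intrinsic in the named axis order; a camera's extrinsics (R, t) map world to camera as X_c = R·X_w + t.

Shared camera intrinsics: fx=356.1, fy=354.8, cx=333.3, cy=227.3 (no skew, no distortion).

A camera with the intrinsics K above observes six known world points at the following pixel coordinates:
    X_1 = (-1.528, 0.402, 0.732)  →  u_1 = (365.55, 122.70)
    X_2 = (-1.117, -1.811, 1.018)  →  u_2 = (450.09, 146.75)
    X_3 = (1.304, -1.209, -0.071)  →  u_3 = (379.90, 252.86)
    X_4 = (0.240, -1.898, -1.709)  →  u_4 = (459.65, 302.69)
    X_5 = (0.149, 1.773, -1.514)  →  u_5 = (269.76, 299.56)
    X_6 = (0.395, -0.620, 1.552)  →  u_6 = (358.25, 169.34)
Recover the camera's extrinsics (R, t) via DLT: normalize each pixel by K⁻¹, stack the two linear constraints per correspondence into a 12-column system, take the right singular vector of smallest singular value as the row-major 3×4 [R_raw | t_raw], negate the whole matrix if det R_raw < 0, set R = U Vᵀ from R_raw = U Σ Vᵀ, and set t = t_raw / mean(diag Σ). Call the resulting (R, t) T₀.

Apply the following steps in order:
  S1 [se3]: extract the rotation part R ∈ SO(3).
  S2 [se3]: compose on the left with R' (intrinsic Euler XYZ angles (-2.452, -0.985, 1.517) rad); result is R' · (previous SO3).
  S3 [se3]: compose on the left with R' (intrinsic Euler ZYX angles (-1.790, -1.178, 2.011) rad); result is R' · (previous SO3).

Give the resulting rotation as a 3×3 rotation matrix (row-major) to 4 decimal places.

rotation (matrix) = ((-0.2220, -0.8943, 0.3886), (0.5249, 0.2263, 0.8206), (-0.8217, 0.3861, 0.4191))

source (pnp_recover): camera pose = R=[-0.3769 -0.9064 -0.1907; 0.5300 -0.0422 -0.8469; 0.7596 -0.4203 0.4963], t=(0.4400, -0.2200, 6.6201)
after S1 (rot_of_se3): [-0.3769 -0.9064 -0.1907; 0.5300 -0.0422 -0.8469; 0.7596 -0.4203 0.4963]
after S2 (compose_so3): [-0.9368 0.3466 0.0483; 0.2442 0.5487 0.7996; 0.2506 0.7608 -0.5986]
after S3 (compose_so3): [-0.2220 -0.8943 0.3886; 0.5249 0.2263 0.8206; -0.8217 0.3861 0.4191]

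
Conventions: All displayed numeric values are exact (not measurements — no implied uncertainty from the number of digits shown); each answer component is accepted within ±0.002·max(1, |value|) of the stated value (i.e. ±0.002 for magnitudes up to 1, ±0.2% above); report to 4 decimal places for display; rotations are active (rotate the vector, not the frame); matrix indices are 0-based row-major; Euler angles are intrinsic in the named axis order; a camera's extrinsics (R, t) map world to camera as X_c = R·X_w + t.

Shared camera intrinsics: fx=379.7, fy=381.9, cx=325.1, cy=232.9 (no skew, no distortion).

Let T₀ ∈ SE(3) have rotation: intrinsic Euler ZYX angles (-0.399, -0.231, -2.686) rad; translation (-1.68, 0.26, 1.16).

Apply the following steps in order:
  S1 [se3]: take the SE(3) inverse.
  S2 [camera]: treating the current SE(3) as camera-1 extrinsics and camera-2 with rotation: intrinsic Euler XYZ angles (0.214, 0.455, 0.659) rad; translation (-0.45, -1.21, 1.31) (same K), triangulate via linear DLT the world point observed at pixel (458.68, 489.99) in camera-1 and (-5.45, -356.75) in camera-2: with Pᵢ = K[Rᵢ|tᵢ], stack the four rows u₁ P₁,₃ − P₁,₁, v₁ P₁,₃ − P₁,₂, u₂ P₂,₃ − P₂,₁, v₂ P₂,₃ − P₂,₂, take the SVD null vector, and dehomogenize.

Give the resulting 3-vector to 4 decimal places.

result = (-1.0795, -0.2061, -0.1302)

after S1 (invert_se3): R=[0.8970 -0.3782 0.2290; -0.2560 -0.8666 -0.4283; 0.3604 0.3256 -0.8741], t=(1.3397, 0.2920, 1.5348)
after S2 (triangulate): (-1.0795, -0.2061, -0.1302)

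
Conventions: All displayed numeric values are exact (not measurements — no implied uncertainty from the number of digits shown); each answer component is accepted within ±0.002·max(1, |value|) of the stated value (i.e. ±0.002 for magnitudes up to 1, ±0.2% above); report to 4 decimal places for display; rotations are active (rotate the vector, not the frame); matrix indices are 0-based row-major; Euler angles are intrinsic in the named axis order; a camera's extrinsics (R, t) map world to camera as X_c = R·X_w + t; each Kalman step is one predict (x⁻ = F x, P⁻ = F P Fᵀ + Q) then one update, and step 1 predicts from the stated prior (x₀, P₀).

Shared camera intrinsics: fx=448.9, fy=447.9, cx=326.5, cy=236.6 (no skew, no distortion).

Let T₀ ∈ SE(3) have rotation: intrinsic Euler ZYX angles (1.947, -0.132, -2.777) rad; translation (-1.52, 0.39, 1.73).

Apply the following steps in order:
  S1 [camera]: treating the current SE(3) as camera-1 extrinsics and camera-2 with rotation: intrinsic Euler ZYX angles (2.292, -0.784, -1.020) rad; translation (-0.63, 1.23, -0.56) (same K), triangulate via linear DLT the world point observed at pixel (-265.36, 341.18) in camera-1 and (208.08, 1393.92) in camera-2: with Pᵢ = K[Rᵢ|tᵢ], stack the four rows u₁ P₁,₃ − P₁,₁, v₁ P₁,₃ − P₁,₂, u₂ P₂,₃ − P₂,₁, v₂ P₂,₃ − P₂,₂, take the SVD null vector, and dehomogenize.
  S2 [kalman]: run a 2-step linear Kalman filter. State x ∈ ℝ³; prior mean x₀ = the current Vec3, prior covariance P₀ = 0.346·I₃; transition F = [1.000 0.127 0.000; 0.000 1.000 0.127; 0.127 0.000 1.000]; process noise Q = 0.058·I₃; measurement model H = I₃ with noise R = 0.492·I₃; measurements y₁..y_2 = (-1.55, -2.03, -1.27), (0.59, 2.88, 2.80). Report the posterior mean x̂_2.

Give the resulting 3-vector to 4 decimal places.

after S1 (triangulate): (0.5181, -1.0250, 0.1670)
after S2 (kf_track): (-0.0011, 0.1767, 0.8379)

result = (-0.0011, 0.1767, 0.8379)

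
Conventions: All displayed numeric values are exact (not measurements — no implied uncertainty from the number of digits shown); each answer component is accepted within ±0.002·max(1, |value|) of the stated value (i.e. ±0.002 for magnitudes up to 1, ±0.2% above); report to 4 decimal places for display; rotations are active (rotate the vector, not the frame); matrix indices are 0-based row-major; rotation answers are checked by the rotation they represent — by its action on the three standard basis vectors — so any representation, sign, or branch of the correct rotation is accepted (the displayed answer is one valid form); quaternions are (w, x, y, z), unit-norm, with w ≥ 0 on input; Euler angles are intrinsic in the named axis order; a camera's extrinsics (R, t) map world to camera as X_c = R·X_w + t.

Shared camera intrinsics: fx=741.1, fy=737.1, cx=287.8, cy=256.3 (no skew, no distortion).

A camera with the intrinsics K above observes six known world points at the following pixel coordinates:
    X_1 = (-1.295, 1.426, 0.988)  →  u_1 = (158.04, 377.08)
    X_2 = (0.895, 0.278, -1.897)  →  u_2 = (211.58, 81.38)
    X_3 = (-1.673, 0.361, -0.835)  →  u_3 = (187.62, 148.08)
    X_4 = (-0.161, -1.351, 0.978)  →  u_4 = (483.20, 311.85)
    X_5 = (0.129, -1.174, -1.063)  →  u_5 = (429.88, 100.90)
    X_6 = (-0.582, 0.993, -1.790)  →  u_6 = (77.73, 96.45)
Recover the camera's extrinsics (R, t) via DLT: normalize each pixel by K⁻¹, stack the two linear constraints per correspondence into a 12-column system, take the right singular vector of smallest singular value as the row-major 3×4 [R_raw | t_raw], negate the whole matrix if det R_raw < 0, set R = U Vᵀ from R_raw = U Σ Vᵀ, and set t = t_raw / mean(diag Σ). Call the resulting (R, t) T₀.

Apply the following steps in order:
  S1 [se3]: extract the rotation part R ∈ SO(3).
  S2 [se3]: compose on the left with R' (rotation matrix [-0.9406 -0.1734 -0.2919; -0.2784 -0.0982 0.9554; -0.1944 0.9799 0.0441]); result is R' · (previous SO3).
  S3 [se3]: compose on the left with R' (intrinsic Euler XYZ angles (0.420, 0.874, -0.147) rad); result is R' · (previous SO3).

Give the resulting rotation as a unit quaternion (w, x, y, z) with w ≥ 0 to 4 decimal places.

rotation (quat) = (0.7294, -0.0775, 0.1161, -0.6697)

source (pnp_recover): camera pose = R=[0.2844 -0.9121 0.2954; 0.3820 0.3904 0.8377; -0.8793 -0.1254 0.4594], t=(0.1700, 0.2400, 5.4800)
after S1 (rot_of_se3): [0.2844 -0.9121 0.2954; 0.3820 0.3904 0.8377; -0.8793 -0.1254 0.4594]
after S2 (compose_so3): [-0.0771 0.8268 -0.5572; -0.9568 0.0958 0.2745; 0.2803 0.5543 0.7837]
after S3 (compose_so3): [0.0761 0.9590 0.2731; -0.9949 0.0910 -0.0425; -0.0656 -0.2684 0.9611]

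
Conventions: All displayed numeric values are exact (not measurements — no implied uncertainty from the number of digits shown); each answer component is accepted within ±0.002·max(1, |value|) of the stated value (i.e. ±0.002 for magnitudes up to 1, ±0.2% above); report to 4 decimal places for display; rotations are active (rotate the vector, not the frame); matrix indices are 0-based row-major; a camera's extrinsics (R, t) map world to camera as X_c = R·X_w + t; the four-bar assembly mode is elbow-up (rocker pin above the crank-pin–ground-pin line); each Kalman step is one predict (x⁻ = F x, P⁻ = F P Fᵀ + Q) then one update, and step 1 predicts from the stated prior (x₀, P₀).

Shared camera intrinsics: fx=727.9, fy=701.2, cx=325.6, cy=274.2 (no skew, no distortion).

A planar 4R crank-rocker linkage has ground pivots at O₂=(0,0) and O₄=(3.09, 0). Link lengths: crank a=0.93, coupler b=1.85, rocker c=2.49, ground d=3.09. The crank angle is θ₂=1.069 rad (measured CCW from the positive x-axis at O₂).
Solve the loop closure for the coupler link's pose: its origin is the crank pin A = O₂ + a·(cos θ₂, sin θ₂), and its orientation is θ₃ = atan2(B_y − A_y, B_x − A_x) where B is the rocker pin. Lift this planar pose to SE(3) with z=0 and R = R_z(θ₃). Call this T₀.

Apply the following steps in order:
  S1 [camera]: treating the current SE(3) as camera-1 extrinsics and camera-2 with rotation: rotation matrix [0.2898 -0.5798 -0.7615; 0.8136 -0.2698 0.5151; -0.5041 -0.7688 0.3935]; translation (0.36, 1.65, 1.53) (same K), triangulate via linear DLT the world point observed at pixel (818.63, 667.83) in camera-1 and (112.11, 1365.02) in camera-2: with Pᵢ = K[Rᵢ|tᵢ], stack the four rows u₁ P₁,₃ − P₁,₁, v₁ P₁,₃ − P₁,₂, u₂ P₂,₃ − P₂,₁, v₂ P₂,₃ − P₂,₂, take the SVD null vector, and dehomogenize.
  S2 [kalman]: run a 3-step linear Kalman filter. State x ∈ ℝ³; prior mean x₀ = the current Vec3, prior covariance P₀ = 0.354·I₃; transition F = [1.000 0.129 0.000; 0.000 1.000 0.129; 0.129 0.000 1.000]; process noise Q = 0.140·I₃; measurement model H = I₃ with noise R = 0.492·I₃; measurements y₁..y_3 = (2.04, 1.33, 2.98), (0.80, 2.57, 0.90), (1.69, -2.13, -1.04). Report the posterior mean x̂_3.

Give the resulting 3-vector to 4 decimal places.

result = (1.3323, 0.0940, 0.6810)

source (fourbar_fk): coupler pose = R=[0.7141 -0.7000 0.0000; 0.7000 0.7141 0.0000; 0.0000 0.0000 1.0000], t=(0.4473, 0.8153, 0.0000)
after S1 (triangulate): (0.8136, -0.4115, 1.9435)
after S2 (kf_track): (1.3323, 0.0940, 0.6810)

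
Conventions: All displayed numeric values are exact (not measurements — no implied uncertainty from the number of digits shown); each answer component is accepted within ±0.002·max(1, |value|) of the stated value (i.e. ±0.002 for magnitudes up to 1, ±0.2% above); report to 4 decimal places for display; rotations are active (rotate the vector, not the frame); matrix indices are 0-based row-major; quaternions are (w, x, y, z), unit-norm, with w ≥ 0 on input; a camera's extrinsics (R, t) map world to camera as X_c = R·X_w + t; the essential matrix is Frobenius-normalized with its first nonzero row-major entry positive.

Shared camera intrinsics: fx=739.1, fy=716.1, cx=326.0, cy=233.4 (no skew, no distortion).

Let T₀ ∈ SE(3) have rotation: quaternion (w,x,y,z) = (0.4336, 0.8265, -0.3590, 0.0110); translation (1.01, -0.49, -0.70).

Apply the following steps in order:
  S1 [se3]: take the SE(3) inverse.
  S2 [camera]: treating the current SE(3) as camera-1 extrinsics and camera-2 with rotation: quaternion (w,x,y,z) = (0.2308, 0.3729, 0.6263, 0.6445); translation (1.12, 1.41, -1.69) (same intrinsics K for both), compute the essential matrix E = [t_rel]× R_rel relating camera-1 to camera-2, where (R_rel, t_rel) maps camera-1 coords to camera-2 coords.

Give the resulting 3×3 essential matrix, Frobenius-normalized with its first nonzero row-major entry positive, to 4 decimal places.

after S1 (invert_se3): R=[0.7420 -0.5838 0.3295; -0.6029 -0.3663 0.7088; -0.2931 -0.7246 -0.6238], t=(-0.8049, 0.9256, -0.4956)
after S2 (essential): [0.2191 -0.2339 -0.6294; 0.1415 -0.4598 0.1949; 0.1172 -0.4112 0.2209]

matrix = [0.2191 -0.2339 -0.6294; 0.1415 -0.4598 0.1949; 0.1172 -0.4112 0.2209]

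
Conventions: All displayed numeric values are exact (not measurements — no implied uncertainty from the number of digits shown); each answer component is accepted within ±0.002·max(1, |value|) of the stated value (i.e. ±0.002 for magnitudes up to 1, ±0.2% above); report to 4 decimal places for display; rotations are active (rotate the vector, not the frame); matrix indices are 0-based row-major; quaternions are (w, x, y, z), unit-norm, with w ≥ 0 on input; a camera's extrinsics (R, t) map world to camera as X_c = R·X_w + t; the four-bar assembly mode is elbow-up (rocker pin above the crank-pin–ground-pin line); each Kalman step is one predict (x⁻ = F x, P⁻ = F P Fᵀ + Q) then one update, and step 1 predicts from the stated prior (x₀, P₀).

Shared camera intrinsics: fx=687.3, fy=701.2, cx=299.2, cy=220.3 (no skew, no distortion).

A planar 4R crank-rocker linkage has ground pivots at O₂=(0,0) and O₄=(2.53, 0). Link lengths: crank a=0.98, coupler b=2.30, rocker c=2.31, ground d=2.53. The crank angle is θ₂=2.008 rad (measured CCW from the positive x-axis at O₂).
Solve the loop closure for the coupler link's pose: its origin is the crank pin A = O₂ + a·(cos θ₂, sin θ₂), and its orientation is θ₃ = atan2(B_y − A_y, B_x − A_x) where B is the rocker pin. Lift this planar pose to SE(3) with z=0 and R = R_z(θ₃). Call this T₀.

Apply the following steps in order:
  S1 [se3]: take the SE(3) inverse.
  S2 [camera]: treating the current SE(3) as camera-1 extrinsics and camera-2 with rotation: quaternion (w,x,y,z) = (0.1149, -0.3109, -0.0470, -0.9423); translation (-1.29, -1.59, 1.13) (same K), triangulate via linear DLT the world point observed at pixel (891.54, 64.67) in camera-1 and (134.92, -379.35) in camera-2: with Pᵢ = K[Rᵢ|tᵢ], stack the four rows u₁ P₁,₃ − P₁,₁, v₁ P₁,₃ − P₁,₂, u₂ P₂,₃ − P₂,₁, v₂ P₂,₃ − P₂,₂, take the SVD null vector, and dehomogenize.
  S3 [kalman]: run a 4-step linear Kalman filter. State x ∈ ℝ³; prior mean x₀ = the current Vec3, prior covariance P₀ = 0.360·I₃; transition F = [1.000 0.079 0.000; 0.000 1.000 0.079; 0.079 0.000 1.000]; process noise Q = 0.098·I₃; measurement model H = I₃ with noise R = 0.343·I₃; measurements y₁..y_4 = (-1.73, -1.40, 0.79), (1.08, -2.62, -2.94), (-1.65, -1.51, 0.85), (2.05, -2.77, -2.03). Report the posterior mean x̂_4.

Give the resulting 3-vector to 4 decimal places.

source (fourbar_fk): coupler pose = R=[0.8526 -0.5226 0.0000; 0.5226 0.8526 0.0000; 0.0000 0.0000 1.0000], t=(-0.4149, 0.8878, 0.0000)
after S1 (invert_se3): R=[0.8526 0.5226 0.0000; -0.5226 0.8526 0.0000; 0.0000 0.0000 1.0000], t=(-0.1103, -0.9738, 0.0000)
after S2 (triangulate): (1.1519, 1.3689, 1.8417)
after S3 (kf_track): (0.3368, -1.9799, -0.9068)

result = (0.3368, -1.9799, -0.9068)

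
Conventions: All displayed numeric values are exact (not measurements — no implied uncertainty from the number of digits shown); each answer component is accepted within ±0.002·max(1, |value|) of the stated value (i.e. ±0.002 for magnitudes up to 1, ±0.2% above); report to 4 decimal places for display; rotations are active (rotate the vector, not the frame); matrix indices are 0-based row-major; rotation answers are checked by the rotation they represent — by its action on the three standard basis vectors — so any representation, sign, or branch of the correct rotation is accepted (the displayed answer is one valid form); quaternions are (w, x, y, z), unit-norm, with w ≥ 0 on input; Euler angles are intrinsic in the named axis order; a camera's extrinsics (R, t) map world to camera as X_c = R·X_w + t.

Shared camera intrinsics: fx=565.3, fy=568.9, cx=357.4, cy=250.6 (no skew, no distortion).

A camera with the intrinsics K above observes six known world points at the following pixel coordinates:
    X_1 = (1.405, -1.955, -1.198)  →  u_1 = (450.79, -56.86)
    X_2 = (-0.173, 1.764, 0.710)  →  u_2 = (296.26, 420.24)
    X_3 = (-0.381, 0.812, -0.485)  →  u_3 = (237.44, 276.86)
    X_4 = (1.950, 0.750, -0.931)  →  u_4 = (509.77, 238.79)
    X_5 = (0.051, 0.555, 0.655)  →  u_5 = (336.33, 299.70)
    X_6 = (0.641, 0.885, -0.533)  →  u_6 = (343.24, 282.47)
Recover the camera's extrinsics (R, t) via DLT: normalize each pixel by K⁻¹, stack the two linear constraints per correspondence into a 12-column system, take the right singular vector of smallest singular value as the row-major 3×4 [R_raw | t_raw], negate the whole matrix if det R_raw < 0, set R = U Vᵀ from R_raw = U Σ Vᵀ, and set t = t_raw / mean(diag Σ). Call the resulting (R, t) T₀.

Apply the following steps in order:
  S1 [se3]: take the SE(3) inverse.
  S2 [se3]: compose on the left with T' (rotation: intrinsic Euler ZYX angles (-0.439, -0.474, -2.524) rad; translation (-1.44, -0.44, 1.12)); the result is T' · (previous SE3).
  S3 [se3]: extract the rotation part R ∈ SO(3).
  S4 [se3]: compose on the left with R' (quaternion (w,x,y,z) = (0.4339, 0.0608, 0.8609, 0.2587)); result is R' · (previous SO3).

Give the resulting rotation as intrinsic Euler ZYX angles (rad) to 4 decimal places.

rotation (euler_zyx) = (2.4274, 1.0472, -0.0216)

source (pnp_recover): camera pose = R=[0.9311 -0.1470 0.3339; -0.0199 0.8934 0.4488; -0.3643 -0.4245 0.8289], t=(-0.4000, -0.2901, 5.4904)
after S1 (invert_se3): R=[0.9311 -0.0199 -0.3643; -0.1470 0.8934 -0.4245; 0.3339 0.4488 0.8289], t=(2.3669, 2.5310, -4.2873)
after S2 (compose_se3): R=[0.9603 0.1497 0.2354; -0.1049 -0.5879 0.8021; 0.2585 -0.7949 -0.5489], t=(-2.3046, -5.0564, 4.0063)
after S3 (rot_of_se3): [0.9603 0.1497 0.2354; -0.1049 -0.5879 0.8021; 0.2585 -0.7949 -0.5489]
after S4 (compose_so3): [-0.3778 -0.6407 -0.6684; 0.3275 -0.7677 0.5508; -0.8660 -0.0108 0.4999]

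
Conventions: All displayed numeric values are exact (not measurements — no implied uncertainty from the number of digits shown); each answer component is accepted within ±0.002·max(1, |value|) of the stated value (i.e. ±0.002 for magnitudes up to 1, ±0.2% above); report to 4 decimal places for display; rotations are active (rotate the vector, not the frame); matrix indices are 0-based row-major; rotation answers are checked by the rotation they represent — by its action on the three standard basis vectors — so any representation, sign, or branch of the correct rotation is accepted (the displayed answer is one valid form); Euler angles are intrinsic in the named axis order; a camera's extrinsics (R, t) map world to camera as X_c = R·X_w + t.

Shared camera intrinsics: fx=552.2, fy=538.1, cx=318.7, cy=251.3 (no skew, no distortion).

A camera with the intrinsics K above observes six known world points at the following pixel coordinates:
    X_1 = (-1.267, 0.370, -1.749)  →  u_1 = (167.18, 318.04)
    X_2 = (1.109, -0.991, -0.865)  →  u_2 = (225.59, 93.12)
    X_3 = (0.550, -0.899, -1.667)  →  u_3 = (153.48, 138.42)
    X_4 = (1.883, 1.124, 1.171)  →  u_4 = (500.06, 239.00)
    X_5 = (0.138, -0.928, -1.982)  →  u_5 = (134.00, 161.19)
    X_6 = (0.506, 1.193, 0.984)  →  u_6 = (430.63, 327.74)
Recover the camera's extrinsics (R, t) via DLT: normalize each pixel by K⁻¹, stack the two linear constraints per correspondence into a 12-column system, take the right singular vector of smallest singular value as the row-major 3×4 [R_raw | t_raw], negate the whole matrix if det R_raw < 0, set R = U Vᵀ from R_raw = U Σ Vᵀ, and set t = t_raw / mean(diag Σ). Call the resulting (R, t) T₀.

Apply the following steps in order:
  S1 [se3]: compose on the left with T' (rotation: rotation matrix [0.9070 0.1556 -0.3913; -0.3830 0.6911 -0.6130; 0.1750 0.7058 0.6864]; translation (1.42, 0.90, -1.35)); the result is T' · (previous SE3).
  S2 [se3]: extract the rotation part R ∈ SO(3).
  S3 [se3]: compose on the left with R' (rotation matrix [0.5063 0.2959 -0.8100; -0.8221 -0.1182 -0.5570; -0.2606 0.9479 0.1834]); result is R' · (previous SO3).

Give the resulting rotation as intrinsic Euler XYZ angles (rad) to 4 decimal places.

rotation (euler_xyz) = (2.1843, 0.1881, -0.2254)

source (pnp_recover): camera pose = R=[0.0181 -0.0005 0.9998; -0.5015 0.8651 0.0095; -0.8650 -0.5016 0.0154], t=(-0.0401, -0.1200, 5.7206)
after S1 (compose_se3): R=[0.2768 0.3304 0.9023; 0.1767 0.9055 -0.3858; -0.9445 0.2662 0.1922], t=(-0.8734, -2.6741, 2.4850)
after S2 (rot_of_se3): [0.2768 0.3304 0.9023; 0.1767 0.9055 -0.3858; -0.9445 0.2662 0.1922]
after S3 (compose_so3): [0.9575 0.2196 0.1870; 0.2777 -0.5270 -0.8032; -0.0779 0.8210 -0.5656]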